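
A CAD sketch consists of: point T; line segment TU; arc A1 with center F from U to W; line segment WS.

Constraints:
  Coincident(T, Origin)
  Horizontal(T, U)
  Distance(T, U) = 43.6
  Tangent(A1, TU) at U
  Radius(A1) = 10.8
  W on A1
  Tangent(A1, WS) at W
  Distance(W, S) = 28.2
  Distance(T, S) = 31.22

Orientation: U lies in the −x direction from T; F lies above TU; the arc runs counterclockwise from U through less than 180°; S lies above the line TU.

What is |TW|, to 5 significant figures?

35.440

Checks: |FW| = 10.80 ✓; ∠(FW, WS) = 90.00° ✓; |WS| = 28.20 ✓; |TS| = 31.22 ✓.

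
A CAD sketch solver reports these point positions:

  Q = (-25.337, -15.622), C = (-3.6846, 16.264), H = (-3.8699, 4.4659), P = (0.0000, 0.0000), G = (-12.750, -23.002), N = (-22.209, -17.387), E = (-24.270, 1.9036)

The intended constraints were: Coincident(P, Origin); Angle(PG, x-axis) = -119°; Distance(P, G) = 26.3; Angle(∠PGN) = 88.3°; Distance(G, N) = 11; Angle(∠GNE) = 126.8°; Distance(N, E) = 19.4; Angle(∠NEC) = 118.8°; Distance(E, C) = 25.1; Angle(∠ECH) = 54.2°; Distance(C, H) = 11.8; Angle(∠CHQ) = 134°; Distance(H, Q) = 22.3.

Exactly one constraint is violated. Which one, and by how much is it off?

Distance(H, Q) = 22.3 — off by 7.10.

P = (0.00, 0.00) ✓; PG at -119.0° ✓; |PG| = 26.30 ✓; ∠PGN = 88.31° ✓; |GN| = 11.00 ✓; ∠GNE = 126.8° ✓; |NE| = 19.40 ✓; ∠NEC = 118.8° ✓; |EC| = 25.10 ✓; ∠ECH = 54.20° ✓; |CH| = 11.80 ✓; ∠CHQ = 134.0° ✓; |HQ| = 29.40 ✗.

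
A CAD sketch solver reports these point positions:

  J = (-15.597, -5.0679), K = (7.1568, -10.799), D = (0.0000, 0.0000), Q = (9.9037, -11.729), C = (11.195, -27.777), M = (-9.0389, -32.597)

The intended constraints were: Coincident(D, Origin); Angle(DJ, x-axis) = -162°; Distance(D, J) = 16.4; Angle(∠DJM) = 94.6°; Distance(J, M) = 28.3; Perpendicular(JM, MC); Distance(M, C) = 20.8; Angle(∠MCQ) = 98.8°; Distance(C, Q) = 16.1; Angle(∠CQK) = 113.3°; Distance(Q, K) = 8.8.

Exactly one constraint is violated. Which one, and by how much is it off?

Distance(Q, K) = 8.8 — off by 5.90.

D = (0.00, 0.00) ✓; DJ at -162.0° ✓; |DJ| = 16.40 ✓; ∠DJM = 94.60° ✓; |JM| = 28.30 ✓; ∠(JM, MC) = 90.00° ✓; |MC| = 20.80 ✓; ∠MCQ = 98.80° ✓; |CQ| = 16.10 ✓; ∠CQK = 113.3° ✓; |QK| = 2.900 ✗.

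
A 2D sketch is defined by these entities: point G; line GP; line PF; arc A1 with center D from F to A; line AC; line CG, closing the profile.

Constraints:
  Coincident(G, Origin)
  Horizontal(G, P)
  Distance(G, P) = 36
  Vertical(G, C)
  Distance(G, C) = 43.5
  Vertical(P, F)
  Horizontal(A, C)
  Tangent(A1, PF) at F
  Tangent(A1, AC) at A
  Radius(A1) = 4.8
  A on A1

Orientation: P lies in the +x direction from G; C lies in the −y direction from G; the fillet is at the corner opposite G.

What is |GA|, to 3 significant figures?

53.5

G is at the origin; GP is horizontal with |GP| = 36.0 and P on the +x side, so P = (36.0, 0.00). G and C share the same x with |GC| = 43.5 and C on the −y side, so C = (0.00, -43.5). The virtual corner opposite G is at (36.0, -43.5). The tangent condition forces DF to be normal to PF and the tangent condition forces DA to be normal to AC, with radius 4.8, so the center D sits 4.8 in from both sides at D = (31.2, -38.7). That places the tangent points at F = (36.0, -38.7) on PF and A = (31.2, -43.5) on AC. Then |GA| = |A − G| = 53.5.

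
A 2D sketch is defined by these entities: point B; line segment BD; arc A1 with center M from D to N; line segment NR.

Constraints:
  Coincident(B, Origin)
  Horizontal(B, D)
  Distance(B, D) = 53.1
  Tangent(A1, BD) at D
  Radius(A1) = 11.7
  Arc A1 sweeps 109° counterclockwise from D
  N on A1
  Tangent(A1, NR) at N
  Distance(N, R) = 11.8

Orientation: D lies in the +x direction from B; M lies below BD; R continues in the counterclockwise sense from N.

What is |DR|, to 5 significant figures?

27.627

B is at the origin; B and D share the same y with |BD| = 53.1 and D on the +x side, so D = (53.100, 0.0000). A1 meets BD tangentially, so MD is at right angles to BD, so M = D + (0, -11.7) = (53.100, -11.700). On A1, D sits at bearing 90° from M; a 109° counterclockwise sweep puts N at bearing 199°, so N = M + 11.7·(cos 199°, sin 199°) = (42.037, -15.509). The tangent condition forces MN to be normal to NR, so NR runs along (−sin 199°, cos 199°); with |NR| = 11.8, R = (45.879, -26.666). Then |DR| = |R − D| = 27.627.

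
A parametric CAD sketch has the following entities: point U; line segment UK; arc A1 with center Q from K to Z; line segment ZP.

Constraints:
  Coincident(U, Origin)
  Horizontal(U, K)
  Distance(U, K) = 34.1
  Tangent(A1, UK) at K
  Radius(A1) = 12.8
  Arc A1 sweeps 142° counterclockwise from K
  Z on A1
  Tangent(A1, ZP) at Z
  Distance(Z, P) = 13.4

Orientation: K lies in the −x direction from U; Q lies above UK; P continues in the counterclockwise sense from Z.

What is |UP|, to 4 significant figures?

48.19

On A1, K sits at bearing -90° from Q; a 142° counterclockwise sweep puts Z at bearing 52°, so Z = Q + 12.8·(cos 52°, sin 52°) = (-26.22, 22.89). A1 meets ZP tangentially, so QZ is at right angles to ZP, so ZP runs along (−sin 52°, cos 52°); with |ZP| = 13.4, P = (-36.78, 31.14). Then |UP| = |P − U| = 48.19.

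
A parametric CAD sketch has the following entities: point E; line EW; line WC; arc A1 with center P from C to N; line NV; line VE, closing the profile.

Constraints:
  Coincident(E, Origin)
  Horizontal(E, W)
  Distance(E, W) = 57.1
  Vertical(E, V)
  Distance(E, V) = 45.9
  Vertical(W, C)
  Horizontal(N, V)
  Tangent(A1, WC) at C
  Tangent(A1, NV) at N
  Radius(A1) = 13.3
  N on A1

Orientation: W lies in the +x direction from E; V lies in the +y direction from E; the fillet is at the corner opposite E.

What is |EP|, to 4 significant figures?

54.60

E is at the origin; EW is horizontal with |EW| = 57.1 and W on the +x side, so W = (57.10, 0.000). EV is vertical with |EV| = 45.9 and V on the +y side, so V = (0.000, 45.90). The virtual corner opposite E is at (57.10, 45.90). Tangency of A1 to WC means the radius PC is perpendicular to WC and since A1 is tangent to NV there, PN ⟂ NV, with radius 13.3, so the center P sits 13.3 in from both sides at P = (43.80, 32.60). Then |EP| = |P − E| = 54.60.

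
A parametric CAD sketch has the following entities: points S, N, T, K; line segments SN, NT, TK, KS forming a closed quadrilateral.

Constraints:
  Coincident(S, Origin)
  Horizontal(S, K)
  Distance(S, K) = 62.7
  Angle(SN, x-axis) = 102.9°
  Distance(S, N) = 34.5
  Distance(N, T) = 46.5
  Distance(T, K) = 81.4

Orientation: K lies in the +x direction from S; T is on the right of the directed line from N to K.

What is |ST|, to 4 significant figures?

21.37

Checks: |NT| = 46.50 ✓; |TK| = 81.40 ✓.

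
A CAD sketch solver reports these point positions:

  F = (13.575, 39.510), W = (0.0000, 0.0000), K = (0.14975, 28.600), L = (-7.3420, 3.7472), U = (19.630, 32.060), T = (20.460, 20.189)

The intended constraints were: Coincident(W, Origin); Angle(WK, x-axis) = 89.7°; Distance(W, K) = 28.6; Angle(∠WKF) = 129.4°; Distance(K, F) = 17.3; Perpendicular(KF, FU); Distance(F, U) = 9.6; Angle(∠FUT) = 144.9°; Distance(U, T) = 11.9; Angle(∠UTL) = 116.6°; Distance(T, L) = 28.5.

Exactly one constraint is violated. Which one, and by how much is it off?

Distance(T, L) = 28.5 — off by 3.80.

W = (0.00, 0.00) ✓; WK at 89.70° ✓; |WK| = 28.60 ✓; ∠WKF = 129.4° ✓; |KF| = 17.30 ✓; ∠(KF, FU) = 90.00° ✓; |FU| = 9.600 ✓; ∠FUT = 144.9° ✓; |UT| = 11.90 ✓; ∠UTL = 116.6° ✓; |TL| = 32.30 ✗.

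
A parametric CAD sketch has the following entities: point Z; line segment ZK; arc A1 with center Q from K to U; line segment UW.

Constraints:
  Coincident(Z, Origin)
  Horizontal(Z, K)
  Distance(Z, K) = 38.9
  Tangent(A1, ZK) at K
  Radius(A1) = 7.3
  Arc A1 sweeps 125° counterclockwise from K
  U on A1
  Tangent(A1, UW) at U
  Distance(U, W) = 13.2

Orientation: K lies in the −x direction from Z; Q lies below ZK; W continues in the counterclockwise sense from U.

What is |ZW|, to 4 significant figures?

43.47

On A1, K sits at bearing 90° from Q; a 125° counterclockwise sweep puts U at bearing 215°, so U = Q + 7.3·(cos 215°, sin 215°) = (-44.88, -11.49). The tangent condition forces QU to be normal to UW, so UW runs along (−sin 215°, cos 215°); with |UW| = 13.2, W = (-37.31, -22.30). Then |ZW| = |W − Z| = 43.47.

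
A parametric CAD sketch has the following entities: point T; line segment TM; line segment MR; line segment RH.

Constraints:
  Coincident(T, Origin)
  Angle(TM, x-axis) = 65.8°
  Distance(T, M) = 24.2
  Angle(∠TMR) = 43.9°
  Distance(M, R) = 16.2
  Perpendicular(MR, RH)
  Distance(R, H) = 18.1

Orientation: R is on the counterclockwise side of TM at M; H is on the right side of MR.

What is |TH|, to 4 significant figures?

34.90

T is at the origin; TM runs at 65.8° with length 24.2, so M = 24.2·(cos 65.8°, sin 65.8°) = (9.920, 22.07). ∠TMR = 43.9°, so MR runs at 65.8° + (180° − 43.9°) = 201.9° from the x-axis; with |MR| = 16.2, R = M + 16.2·(cos 201.9°, sin 201.9°) = (-5.111, 16.03). MR is perpendicular to RH; with |RH| = 18.1 on the right of MR, H = R + 18.1·(-0.3730, 0.9278) = (-11.86, 32.82). Then |TH| = |H − T| = 34.90.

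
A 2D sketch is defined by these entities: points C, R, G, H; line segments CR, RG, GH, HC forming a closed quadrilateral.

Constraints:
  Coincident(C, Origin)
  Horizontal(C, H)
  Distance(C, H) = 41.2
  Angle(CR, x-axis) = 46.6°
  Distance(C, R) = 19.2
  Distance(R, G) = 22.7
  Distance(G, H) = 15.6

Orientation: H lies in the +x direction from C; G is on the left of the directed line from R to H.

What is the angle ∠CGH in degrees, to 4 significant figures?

87.71°

Checks: |RG| = 22.70 ✓; |GH| = 15.60 ✓.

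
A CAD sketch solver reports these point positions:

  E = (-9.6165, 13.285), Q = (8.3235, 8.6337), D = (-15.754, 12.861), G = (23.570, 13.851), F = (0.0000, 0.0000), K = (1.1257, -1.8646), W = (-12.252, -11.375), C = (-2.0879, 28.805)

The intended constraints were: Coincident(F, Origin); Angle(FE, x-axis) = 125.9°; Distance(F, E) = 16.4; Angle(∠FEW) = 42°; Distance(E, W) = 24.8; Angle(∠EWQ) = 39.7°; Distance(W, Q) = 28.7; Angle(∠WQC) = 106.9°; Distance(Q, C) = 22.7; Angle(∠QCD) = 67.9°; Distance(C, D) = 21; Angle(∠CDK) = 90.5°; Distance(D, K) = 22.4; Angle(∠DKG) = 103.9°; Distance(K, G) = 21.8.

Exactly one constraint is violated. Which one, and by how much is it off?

Distance(K, G) = 21.8 — off by 5.60.

F = (0.00, 0.00) ✓; FE at 125.9° ✓; |FE| = 16.40 ✓; ∠FEW = 42.00° ✓; |EW| = 24.80 ✓; ∠EWQ = 39.70° ✓; |WQ| = 28.70 ✓; ∠WQC = 106.9° ✓; |QC| = 22.70 ✓; ∠QCD = 67.90° ✓; |CD| = 21.00 ✓; ∠CDK = 90.50° ✓; |DK| = 22.40 ✓; ∠DKG = 103.9° ✓; |KG| = 27.40 ✗.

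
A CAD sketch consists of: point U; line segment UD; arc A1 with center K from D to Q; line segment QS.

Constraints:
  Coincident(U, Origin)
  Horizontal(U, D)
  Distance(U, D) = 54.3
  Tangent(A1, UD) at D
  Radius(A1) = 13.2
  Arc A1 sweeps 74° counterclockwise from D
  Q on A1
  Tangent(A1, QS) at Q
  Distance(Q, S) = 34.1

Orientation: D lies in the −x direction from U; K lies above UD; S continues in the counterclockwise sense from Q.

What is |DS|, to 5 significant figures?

47.756

On A1, D sits at bearing -90° from K; a 74° counterclockwise sweep puts Q at bearing -16°, so Q = K + 13.2·(cos -16°, sin -16°) = (-41.611, 9.5616). Since A1 is tangent to QS there, KQ ⟂ QS, so QS runs along (−sin -16°, cos -16°); with |QS| = 34.1, S = (-32.212, 42.341). Then |DS| = |S − D| = 47.756.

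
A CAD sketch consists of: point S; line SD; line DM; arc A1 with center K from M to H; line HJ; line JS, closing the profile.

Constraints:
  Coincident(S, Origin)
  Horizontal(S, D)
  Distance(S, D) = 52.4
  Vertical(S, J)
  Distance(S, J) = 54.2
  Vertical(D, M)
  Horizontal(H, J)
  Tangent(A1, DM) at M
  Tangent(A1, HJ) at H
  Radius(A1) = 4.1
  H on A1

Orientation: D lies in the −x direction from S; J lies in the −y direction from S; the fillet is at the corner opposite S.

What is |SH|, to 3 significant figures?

72.6

The virtual corner opposite S is at (-52.4, -54.2). The tangent condition forces KM to be normal to DM and the tangent condition forces KH to be normal to HJ, with radius 4.1, so the center K sits 4.1 in from both sides at K = (-48.3, -50.1). That places the tangent points at M = (-52.4, -50.1) on DM and H = (-48.3, -54.2) on HJ. Then |SH| = |H − S| = 72.6.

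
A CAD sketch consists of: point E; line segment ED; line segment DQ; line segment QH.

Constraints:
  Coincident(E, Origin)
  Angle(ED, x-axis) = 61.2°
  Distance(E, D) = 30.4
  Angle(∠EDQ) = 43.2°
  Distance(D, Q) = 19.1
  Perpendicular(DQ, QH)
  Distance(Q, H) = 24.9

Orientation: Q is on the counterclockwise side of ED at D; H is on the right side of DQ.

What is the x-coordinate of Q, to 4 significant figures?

-3.520

E is at the origin; ED runs at 61.2° with length 30.4, so D = 30.4·(cos 61.2°, sin 61.2°) = (14.65, 26.64). ∠EDQ = 43.2°, so DQ runs at 61.2° + (180° − 43.2°) = 198.0° from the x-axis; with |DQ| = 19.1, Q = D + 19.1·(cos 198.0°, sin 198.0°) = (-3.520, 20.74). So Q.x = -3.520.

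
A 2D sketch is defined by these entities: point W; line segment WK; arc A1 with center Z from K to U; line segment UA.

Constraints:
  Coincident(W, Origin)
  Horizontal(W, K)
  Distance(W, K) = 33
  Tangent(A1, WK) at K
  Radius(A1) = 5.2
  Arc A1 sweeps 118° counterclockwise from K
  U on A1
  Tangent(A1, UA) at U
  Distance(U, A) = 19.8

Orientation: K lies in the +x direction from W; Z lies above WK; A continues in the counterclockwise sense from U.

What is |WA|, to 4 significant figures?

37.84

W is at the origin; W and K share the same y with |WK| = 33.0 and K on the +x side, so K = (33.00, 0.000). Tangency of A1 to WK means the radius ZK is perpendicular to WK, so Z = K + (0, 5.2) = (33.00, 5.200). On A1, K sits at bearing -90° from Z; a 118° counterclockwise sweep puts U at bearing 28°, so U = Z + 5.2·(cos 28°, sin 28°) = (37.59, 7.641). The tangent condition forces ZU to be normal to UA, so UA runs along (−sin 28°, cos 28°); with |UA| = 19.8, A = (28.30, 25.12). Then |WA| = |A − W| = 37.84.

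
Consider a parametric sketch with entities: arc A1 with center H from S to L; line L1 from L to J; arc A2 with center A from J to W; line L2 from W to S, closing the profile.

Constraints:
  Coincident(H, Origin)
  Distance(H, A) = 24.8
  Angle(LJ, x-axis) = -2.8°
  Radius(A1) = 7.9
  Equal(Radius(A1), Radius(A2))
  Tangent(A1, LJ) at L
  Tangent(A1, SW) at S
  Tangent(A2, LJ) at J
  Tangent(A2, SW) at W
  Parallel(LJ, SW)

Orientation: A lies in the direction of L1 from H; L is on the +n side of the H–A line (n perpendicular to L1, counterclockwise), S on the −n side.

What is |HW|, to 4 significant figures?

26.03

The slot axis is L1's direction at -2.8°, so u = (cos -2.8°, sin -2.8°) = (0.9988, -0.04885) and n = (−sin -2.8°, cos -2.8°) = (0.04885, 0.9988). H is at the origin and A lies 24.8 along u from H, so A = 24.8·u = (24.77, -1.211). Tangency of A1 to both parallel lines with radius 7.9 puts L and S at H ± 7.9·n: L = (0.3859, 7.891), S = (-0.3859, -7.891). Equal radii place J and W the same way about A: J = A + 7.9·n = (25.16, 6.679), W = A − 7.9·n = (24.38, -9.102). Then |HW| = |W − H| = 26.03.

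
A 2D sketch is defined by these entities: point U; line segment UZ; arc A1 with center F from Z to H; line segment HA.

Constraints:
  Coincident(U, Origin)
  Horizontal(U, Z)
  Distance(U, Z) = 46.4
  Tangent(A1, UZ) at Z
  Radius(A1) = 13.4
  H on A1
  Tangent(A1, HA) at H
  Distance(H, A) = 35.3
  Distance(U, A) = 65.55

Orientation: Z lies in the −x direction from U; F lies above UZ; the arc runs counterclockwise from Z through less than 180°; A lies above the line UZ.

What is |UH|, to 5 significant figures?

37.190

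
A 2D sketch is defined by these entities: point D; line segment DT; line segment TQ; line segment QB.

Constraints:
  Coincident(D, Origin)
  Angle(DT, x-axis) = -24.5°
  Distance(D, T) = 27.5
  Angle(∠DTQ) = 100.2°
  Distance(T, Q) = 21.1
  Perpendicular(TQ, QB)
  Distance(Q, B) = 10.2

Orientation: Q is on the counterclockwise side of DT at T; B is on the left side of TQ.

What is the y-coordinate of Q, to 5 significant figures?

5.9432

D is at the origin; DT runs at -24.5° with length 27.5, so T = 27.5·(cos -24.5°, sin -24.5°) = (25.024, -11.404). ∠DTQ = 100.2°, so TQ runs at -24.5° + (180° − 100.2°) = 55.300° from the x-axis; with |TQ| = 21.1, Q = T + 21.1·(cos 55.300°, sin 55.300°) = (37.036, 5.9432). So Q.y = 5.9432.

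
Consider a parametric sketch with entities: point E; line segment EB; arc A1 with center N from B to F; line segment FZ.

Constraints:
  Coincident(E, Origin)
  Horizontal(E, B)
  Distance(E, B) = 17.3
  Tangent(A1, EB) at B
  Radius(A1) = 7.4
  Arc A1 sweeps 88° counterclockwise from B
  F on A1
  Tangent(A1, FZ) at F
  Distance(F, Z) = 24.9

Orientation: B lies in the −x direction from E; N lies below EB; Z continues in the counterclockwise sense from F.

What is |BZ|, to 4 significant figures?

33.08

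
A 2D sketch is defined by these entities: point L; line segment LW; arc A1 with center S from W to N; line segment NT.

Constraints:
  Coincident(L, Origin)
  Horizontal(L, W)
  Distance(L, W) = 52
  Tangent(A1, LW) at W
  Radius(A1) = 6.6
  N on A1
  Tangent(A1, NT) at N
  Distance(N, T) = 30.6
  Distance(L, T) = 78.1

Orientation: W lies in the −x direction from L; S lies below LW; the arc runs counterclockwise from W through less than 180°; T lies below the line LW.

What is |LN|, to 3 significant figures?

58.0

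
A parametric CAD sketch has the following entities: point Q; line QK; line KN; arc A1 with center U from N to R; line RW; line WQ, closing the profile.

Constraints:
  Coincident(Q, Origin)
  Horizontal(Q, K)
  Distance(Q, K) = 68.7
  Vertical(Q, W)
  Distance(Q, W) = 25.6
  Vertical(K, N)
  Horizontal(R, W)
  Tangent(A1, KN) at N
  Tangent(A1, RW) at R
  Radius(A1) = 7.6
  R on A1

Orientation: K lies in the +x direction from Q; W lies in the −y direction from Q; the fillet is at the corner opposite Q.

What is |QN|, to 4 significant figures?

71.02

Q is at the origin; Q and K share the same y with |QK| = 68.7 and K on the +x side, so K = (68.70, 0.000). QW is vertical with |QW| = 25.6 and W on the −y side, so W = (0.000, -25.60). The virtual corner opposite Q is at (68.70, -25.60). The tangent condition forces UN to be normal to KN and the tangent condition forces UR to be normal to RW, with radius 7.6, so the center U sits 7.6 in from both sides at U = (61.10, -18.00). That places the tangent points at N = (68.70, -18.00) on KN and R = (61.10, -25.60) on RW. Then |QN| = |N − Q| = 71.02.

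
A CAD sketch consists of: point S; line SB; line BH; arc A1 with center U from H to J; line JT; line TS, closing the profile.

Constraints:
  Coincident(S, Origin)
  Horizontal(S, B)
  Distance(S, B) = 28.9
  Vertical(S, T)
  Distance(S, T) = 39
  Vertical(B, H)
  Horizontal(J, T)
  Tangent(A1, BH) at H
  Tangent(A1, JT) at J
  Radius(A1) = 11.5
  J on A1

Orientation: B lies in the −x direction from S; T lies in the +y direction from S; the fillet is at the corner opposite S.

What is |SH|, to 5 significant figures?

39.893

The virtual corner opposite S is at (-28.900, 39.000). Since A1 is tangent to BH there, UH ⟂ BH and the tangent condition forces UJ to be normal to JT, with radius 11.5, so the center U sits 11.5 in from both sides at U = (-17.400, 27.500). That places the tangent points at H = (-28.900, 27.500) on BH and J = (-17.400, 39.000) on JT. Then |SH| = |H − S| = 39.893.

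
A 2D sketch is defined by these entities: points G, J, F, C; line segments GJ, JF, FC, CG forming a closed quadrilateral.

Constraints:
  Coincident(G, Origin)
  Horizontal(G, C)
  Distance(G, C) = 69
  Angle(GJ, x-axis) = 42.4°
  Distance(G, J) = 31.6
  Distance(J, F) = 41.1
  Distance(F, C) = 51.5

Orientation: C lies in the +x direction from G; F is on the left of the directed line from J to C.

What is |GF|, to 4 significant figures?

72.70

Checks: |JF| = 41.10 ✓; |FC| = 51.50 ✓.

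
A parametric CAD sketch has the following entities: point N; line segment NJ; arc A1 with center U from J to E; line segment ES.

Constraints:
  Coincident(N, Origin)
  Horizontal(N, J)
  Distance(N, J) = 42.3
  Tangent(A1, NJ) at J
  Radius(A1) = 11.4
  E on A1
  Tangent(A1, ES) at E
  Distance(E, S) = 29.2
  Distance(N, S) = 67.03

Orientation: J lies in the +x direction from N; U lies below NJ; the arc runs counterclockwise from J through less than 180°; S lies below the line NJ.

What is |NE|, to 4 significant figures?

38.75

Checks: |UE| = 11.40 ✓; ∠(UE, ES) = 90.00° ✓; |ES| = 29.20 ✓; |NS| = 67.03 ✓.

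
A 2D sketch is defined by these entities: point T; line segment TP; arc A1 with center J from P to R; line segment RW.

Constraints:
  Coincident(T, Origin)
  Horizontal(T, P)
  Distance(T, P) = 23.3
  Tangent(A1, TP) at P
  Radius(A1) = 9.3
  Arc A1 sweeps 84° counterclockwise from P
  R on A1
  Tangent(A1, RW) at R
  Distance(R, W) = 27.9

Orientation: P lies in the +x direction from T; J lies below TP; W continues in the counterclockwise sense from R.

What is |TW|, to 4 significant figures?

37.75

T is at the origin; TP is horizontal with |TP| = 23.3 and P on the +x side, so P = (23.30, 0.000). The tangent condition forces JP to be normal to TP, so J = P + (0, -9.3) = (23.30, -9.300). On A1, P sits at bearing 90° from J; an 84° counterclockwise sweep puts R at bearing 174°, so R = J + 9.3·(cos 174°, sin 174°) = (14.05, -8.328). Since A1 is tangent to RW there, JR ⟂ RW, so RW runs along (−sin 174°, cos 174°); with |RW| = 27.9, W = (11.13, -36.08). Then |TW| = |W − T| = 37.75.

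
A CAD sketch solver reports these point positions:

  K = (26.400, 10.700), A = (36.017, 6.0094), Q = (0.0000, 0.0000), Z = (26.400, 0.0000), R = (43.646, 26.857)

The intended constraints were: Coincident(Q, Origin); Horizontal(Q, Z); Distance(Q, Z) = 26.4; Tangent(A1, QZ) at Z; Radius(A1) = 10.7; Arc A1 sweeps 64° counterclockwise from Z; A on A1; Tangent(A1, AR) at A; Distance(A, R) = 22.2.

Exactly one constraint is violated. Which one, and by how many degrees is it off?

Tangent(A1, AR) at A — off by 5.90°.

Q = (0.00, 0.00) ✓; Q.y = 0.00, Z.y = 0.00 ✓; |QZ| = 26.40 ✓; ∠(KZ, ZQ) = 90.00° ✓; |KZ| = 10.70 ✓; bearing(K→A) − bearing(K→Z) = 64.00° ✓; |KA| = 10.70 ✓; ∠(KA, AR) = 84.10° ✗; |AR| = 22.20 ✓.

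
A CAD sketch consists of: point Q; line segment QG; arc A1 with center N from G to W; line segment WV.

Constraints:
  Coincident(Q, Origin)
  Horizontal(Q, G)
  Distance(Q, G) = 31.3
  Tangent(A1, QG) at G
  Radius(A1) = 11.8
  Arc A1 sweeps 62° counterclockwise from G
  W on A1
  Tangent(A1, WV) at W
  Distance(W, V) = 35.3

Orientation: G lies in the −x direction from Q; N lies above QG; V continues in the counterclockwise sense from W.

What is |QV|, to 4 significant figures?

37.68

Q is at the origin; Q and G share the same y with |QG| = 31.3 and G on the −x side, so G = (-31.30, 0.000). A1 meets QG tangentially, so NG is at right angles to QG, so N = G + (0, 11.8) = (-31.30, 11.80). On A1, G sits at bearing -90° from N; a 62° counterclockwise sweep puts W at bearing -28°, so W = N + 11.8·(cos -28°, sin -28°) = (-20.88, 6.260). A1 meets WV tangentially, so NW is at right angles to WV, so WV runs along (−sin -28°, cos -28°); with |WV| = 35.3, V = (-4.309, 37.43). Then |QV| = |V − Q| = 37.68.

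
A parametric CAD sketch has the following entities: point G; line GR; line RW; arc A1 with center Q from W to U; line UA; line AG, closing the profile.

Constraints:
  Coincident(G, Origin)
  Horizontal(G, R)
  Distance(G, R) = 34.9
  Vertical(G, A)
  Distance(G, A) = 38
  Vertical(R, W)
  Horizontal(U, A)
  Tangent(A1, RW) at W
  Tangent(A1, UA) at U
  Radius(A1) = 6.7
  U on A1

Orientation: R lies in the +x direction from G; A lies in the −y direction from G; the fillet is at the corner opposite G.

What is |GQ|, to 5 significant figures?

42.130

G is at the origin; GR is horizontal with |GR| = 34.9 and R on the +x side, so R = (34.900, 0.0000). GA is vertical with |GA| = 38.0 and A on the −y side, so A = (0.0000, -38.000). The virtual corner opposite G is at (34.900, -38.000). Since A1 is tangent to RW there, QW ⟂ RW and the tangent condition forces QU to be normal to UA, with radius 6.7, so the center Q sits 6.7 in from both sides at Q = (28.200, -31.300). Then |GQ| = |Q − G| = 42.130.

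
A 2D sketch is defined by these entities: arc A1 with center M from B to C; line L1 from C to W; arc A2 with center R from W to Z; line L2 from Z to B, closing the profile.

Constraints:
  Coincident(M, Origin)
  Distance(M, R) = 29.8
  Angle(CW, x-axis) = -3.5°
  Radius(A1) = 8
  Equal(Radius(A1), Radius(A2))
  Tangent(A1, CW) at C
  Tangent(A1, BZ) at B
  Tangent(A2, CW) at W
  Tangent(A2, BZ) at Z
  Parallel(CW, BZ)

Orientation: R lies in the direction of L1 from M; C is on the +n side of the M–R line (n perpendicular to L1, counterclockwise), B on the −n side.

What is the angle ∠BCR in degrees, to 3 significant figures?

75.0°

The slot axis is L1's direction at -3.5°, so u = (cos -3.5°, sin -3.5°) = (0.998, -0.0610) and n = (−sin -3.5°, cos -3.5°) = (0.0610, 0.998). M is at the origin and R lies 29.8 along u from M, so R = 29.8·u = (29.7, -1.82). Tangency of A1 to both parallel lines with radius 8.0 puts C and B at M ± 8.0·n: C = (0.488, 7.99), B = (-0.488, -7.99). Then cos ∠BCR = CB·CR / (|CB||CR|), giving 75.0°.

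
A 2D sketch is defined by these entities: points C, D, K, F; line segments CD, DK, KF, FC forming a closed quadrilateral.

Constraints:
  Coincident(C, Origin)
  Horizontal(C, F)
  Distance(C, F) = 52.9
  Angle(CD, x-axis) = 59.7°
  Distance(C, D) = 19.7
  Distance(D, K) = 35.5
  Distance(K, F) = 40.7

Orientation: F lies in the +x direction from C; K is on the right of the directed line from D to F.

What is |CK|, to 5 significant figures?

24.249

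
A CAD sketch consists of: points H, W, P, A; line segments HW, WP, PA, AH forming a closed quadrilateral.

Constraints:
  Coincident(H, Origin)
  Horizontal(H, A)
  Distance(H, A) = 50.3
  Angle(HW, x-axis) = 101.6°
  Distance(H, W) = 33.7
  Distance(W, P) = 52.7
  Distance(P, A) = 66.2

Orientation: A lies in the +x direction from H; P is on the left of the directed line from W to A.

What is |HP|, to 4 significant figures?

73.62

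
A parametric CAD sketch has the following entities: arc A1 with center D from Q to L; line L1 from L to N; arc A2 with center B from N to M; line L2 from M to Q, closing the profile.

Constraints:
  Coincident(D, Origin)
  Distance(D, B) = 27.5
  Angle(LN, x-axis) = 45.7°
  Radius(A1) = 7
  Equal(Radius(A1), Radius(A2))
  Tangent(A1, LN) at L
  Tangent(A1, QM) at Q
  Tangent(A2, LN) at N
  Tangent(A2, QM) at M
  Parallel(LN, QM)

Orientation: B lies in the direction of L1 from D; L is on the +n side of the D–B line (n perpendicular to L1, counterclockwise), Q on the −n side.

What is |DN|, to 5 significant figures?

28.377

Tangency of A1 to both parallel lines with radius 7.0 puts L and Q at D ± 7.0·n: L = (-5.0098, 4.8889), Q = (5.0098, -4.8889). Equal radii place N and M the same way about B: N = B + 7.0·n = (14.197, 24.570), M = B − 7.0·n = (24.216, 14.793). Then |DN| = |N − D| = 28.377.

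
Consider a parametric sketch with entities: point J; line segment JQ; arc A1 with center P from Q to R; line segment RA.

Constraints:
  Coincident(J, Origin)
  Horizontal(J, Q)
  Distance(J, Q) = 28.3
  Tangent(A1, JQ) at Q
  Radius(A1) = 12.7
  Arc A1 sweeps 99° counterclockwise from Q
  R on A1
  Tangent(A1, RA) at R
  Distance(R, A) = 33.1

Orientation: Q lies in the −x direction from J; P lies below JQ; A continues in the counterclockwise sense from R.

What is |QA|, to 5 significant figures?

47.948

J is at the origin; JQ is horizontal with |JQ| = 28.3 and Q on the −x side, so Q = (-28.300, 0.0000). The tangent condition forces PQ to be normal to JQ, so P = Q + (0, -12.7) = (-28.300, -12.700). On A1, Q sits at bearing 90° from P; a 99° counterclockwise sweep puts R at bearing 189°, so R = P + 12.7·(cos 189°, sin 189°) = (-40.844, -14.687). Tangency of A1 to RA means the radius PR is perpendicular to RA, so RA runs along (−sin 189°, cos 189°); with |RA| = 33.1, A = (-35.666, -47.379). Then |QA| = |A − Q| = 47.948.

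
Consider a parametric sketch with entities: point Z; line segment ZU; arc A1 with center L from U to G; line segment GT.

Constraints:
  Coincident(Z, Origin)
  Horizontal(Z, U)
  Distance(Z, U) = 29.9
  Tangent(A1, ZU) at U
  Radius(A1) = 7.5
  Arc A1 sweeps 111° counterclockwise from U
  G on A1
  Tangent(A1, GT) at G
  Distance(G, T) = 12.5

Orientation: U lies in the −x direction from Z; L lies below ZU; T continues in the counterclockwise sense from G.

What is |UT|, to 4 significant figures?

22.00

On A1, U sits at bearing 90° from L; a 111° counterclockwise sweep puts G at bearing 201°, so G = L + 7.5·(cos 201°, sin 201°) = (-36.90, -10.19). A1 meets GT tangentially, so LG is at right angles to GT, so GT runs along (−sin 201°, cos 201°); with |GT| = 12.5, T = (-32.42, -21.86). Then |UT| = |T − U| = 22.00.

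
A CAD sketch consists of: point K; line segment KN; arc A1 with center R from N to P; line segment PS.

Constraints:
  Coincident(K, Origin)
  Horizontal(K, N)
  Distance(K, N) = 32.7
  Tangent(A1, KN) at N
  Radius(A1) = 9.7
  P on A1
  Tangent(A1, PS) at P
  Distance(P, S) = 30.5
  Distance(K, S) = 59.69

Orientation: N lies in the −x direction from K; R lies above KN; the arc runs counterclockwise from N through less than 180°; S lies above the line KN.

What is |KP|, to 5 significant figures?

29.900

K is at the origin; KN is horizontal with |KN| = 32.7 and N on the −x side, so N = (-32.700, 0.0000). Tangency of A1 to KN means the radius RN is perpendicular to KN, so R = N + (0, 9.7) = (-32.700, 9.7000). Since RP ⟂ PS (tangency), |RS| = √(9.7² + 30.5²) = 32.005 regardless of where P sits on A1. So S lies on both circle(K, 59.69) and circle(R, 32.005); the above-KN intersection is S = (-44.957, 39.265). P is the foot of the tangent from S: P = (-25.287, 15.956).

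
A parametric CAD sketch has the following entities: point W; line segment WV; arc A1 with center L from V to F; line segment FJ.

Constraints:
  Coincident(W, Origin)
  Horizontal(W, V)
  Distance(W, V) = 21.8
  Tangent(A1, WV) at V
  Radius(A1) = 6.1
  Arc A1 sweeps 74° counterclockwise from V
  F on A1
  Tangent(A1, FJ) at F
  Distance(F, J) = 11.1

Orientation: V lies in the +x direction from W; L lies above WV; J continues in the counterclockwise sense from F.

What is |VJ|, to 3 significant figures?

17.5

On A1, V sits at bearing -90° from L; a 74° counterclockwise sweep puts F at bearing -16°, so F = L + 6.1·(cos -16°, sin -16°) = (27.7, 4.42). Since A1 is tangent to FJ there, LF ⟂ FJ, so FJ runs along (−sin -16°, cos -16°); with |FJ| = 11.1, J = (30.7, 15.1). Then |VJ| = |J − V| = 17.5.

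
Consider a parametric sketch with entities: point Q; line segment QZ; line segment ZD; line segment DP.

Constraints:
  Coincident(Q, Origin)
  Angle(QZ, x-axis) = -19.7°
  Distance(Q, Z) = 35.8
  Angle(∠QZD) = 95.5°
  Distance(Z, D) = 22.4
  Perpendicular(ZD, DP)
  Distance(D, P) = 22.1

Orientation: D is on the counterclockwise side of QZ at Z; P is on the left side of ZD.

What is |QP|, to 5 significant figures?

29.163

∠QZD = 95.5°, so ZD runs at -19.7° + (180° − 95.5°) = 64.800° from the x-axis; with |ZD| = 22.4, D = Z + 22.4·(cos 64.800°, sin 64.800°) = (43.242, 8.2001). ZD ⟂ DP; with |DP| = 22.1 on the left of ZD, P = D + 22.1·(-0.90483, 0.42578) = (23.245, 17.610). Then |QP| = |P − Q| = 29.163.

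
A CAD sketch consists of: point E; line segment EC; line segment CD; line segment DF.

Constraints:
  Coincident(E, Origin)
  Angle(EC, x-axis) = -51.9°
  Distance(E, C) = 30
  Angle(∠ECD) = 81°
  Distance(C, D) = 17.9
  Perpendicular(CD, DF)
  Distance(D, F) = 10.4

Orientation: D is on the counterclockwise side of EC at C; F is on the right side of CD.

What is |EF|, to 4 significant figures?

42.15

E is at the origin; EC runs at -51.9° with length 30.0, so C = 30.0·(cos -51.9°, sin -51.9°) = (18.51, -23.61). ∠ECD = 81.0°, so CD runs at -51.9° + (180° − 81.0°) = 47.10° from the x-axis; with |CD| = 17.9, D = C + 17.9·(cos 47.10°, sin 47.10°) = (30.70, -10.50). The perpendicularity gives DF at right angles to CD; with |DF| = 10.4 on the right of CD, F = D + 10.4·(0.7325, -0.6807) = (38.31, -17.58). Then |EF| = |F − E| = 42.15.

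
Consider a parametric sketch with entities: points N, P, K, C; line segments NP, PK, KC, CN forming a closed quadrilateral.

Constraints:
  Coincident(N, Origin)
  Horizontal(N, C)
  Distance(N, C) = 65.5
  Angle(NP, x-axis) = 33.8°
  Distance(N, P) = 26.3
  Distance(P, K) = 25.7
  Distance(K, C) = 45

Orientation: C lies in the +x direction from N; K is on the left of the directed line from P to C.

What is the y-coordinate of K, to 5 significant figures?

35.121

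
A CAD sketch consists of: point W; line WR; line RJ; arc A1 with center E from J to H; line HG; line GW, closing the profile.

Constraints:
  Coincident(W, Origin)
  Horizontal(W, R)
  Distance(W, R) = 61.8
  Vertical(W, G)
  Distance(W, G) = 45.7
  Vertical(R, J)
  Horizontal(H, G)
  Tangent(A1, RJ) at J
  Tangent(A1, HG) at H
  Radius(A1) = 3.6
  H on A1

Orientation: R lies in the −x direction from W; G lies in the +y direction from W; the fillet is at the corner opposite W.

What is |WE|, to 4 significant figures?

71.83

W is at the origin; W and R share the same y with |WR| = 61.8 and R on the −x side, so R = (-61.80, 0.000). WG is vertical with |WG| = 45.7 and G on the +y side, so G = (0.000, 45.70). The virtual corner opposite W is at (-61.80, 45.70). Tangency of A1 to RJ means the radius EJ is perpendicular to RJ and since A1 is tangent to HG there, EH ⟂ HG, with radius 3.6, so the center E sits 3.6 in from both sides at E = (-58.20, 42.10). Then |WE| = |E − W| = 71.83.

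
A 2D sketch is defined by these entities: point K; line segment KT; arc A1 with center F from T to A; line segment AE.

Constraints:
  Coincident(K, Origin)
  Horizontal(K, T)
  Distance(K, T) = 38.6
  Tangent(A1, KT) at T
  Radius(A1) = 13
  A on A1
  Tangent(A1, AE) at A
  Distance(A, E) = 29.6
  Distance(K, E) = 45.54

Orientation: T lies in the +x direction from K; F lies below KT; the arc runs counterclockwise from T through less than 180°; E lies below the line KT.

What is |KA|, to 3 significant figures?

28.0

K is at the origin; KT is horizontal with |KT| = 38.6 and T on the +x side, so T = (38.6, 0.00). A1 meets KT tangentially, so FT is at right angles to KT, so F = T + (0, -13) = (38.6, -13.0). Since FA ⟂ AE (tangency), |FE| = √(13.0² + 29.6²) = 32.3 regardless of where A sits on A1. So E lies on both circle(K, 45.54) and circle(F, 32.3); the below-KT intersection is E = (21.2, -40.3). A is the foot of the tangent from E: A = (25.8, -11.0).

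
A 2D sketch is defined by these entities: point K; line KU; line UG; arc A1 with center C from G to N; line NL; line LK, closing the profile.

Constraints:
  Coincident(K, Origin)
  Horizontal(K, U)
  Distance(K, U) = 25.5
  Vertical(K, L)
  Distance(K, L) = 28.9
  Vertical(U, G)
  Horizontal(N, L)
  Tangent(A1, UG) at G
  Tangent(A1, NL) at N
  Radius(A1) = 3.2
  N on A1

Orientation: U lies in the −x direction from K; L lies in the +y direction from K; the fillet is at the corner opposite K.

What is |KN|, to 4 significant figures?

36.50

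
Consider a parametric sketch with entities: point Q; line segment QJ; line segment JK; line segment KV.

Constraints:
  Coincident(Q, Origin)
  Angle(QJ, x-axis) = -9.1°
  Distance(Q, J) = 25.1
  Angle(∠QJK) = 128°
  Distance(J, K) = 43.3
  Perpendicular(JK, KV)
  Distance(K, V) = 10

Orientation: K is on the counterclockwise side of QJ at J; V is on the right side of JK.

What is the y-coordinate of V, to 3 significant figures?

18.2

Q is at the origin; QJ runs at -9.1° with length 25.1, so J = 25.1·(cos -9.1°, sin -9.1°) = (24.8, -3.97). ∠QJK = 128.0°, so JK runs at -9.1° + (180° − 128.0°) = 42.9° from the x-axis; with |JK| = 43.3, K = J + 43.3·(cos 42.9°, sin 42.9°) = (56.5, 25.5). JK is perpendicular to KV; with |KV| = 10.0 on the right of JK, V = K + 10.0·(0.681, -0.733) = (63.3, 18.2). So V.y = 18.2.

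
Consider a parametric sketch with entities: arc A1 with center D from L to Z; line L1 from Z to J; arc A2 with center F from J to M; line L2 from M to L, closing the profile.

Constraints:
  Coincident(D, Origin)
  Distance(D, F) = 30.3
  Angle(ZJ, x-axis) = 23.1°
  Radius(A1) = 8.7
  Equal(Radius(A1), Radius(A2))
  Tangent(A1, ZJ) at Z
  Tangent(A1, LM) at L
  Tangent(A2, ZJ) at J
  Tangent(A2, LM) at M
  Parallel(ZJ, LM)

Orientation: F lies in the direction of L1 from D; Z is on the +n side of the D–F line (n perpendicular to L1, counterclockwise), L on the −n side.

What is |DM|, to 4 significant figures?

31.52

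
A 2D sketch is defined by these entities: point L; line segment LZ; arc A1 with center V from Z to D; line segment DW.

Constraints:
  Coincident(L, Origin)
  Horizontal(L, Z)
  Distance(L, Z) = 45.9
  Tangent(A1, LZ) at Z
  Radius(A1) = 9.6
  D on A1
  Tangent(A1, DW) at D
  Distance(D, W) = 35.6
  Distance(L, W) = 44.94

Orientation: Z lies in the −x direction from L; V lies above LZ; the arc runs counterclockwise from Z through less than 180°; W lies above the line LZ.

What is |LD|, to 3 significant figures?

37.5

Checks: |LZ| = 45.90 ✓; |VD| = 9.600 ✓; ∠(VD, DW) = 90.00° ✓; |DW| = 35.60 ✓; |LW| = 44.94 ✓.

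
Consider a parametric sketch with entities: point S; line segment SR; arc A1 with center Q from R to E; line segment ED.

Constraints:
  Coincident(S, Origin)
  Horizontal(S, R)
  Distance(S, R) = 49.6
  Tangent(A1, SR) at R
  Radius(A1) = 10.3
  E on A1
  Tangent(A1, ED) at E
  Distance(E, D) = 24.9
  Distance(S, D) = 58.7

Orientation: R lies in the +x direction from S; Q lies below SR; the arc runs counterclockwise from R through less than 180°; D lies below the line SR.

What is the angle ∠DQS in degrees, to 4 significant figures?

93.22°

S is at the origin; SR is horizontal with |SR| = 49.6 and R on the +x side, so R = (49.60, 0.000). The tangent condition forces QR to be normal to SR, so Q = R + (0, -10.3) = (49.60, -10.30). Since QE ⟂ ED (tangency), |QD| = √(10.3² + 24.9²) = 26.95 regardless of where E sits on A1. So D lies on both circle(S, 58.7) and circle(Q, 26.95); the below-SR intersection is D = (45.61, -36.95). E is the foot of the tangent from D: E = (39.60, -12.79).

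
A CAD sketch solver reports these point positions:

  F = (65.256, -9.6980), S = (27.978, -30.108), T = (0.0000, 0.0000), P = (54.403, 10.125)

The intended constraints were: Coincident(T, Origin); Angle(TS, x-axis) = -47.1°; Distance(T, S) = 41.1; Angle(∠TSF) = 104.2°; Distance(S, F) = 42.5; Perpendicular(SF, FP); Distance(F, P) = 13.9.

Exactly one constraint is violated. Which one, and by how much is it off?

Distance(F, P) = 13.9 — off by 8.70.

T = (0.00, 0.00) ✓; TS at -47.10° ✓; |TS| = 41.10 ✓; ∠TSF = 104.2° ✓; |SF| = 42.50 ✓; ∠(SF, FP) = 90.00° ✓; |FP| = 22.60 ✗.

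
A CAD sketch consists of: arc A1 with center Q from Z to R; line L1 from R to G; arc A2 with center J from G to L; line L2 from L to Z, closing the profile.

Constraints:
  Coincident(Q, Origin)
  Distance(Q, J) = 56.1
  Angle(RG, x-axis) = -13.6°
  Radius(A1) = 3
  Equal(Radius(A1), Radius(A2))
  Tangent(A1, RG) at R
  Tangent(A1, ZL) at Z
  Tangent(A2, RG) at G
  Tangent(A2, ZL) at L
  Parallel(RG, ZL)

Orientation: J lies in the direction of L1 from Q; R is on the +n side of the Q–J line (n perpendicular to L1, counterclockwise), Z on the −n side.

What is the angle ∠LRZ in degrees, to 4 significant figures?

83.90°

The slot axis is L1's direction at -13.6°, so u = (cos -13.6°, sin -13.6°) = (0.9720, -0.2351) and n = (−sin -13.6°, cos -13.6°) = (0.2351, 0.9720). Q is at the origin and J lies 56.1 along u from Q, so J = 56.1·u = (54.53, -13.19). Tangency of A1 to both parallel lines with radius 3.0 puts R and Z at Q ± 3.0·n: R = (0.7054, 2.916), Z = (-0.7054, -2.916). Equal radii place G and L the same way about J: G = J + 3.0·n = (55.23, -10.28), L = J − 3.0·n = (53.82, -16.11). Then cos ∠LRZ = RL·RZ / (|RL||RZ|), giving 83.90°.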